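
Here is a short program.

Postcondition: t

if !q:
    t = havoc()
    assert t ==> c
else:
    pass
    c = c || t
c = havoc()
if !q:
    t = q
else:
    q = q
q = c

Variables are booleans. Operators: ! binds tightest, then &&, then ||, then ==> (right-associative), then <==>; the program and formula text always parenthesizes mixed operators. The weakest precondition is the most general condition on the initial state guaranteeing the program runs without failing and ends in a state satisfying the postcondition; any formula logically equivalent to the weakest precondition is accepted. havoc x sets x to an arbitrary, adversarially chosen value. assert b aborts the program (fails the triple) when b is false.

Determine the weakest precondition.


Working backward. After the program, t must hold.
Before q := c: t
Then branch requires q; else branch requires t.
Before the if: ((!q) ==> q) && (q ==> t)
Before havoc c: ((!q) ==> q) && (q ==> t)
Then branch requires c && ((!q) ==> q) && (!q); else branch requires ((!q) ==> q) && (q ==> t).
Before the if: ((!q) ==> (c && ((!q) ==> q) && (!q))) && (q ==> (((!q) ==> q) && (q ==> t)))
Answer: WP = ((!q) ==> (c && ((!q) ==> q) && (!q))) && (q ==> (((!q) ==> q) && (q ==> t)))


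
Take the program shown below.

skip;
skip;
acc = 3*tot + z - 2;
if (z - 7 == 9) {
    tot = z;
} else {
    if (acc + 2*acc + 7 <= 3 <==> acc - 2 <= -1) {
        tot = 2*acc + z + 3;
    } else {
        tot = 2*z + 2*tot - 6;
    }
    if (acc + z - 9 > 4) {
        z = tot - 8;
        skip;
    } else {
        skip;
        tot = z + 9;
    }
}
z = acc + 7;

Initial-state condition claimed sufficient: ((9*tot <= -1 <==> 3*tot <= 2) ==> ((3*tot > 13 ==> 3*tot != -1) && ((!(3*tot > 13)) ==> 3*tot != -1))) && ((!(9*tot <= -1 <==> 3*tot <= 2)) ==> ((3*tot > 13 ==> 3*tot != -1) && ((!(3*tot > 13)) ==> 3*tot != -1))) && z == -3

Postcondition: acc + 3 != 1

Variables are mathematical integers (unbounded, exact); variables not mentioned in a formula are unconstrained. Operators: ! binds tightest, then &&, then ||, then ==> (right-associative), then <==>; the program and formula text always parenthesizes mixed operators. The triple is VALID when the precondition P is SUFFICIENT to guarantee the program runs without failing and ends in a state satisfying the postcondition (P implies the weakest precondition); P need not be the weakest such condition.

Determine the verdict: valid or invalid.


Working backward. After the program, the postcondition acc + 3 != 1 must hold; in canonical form it is acc != -2.
Before z := acc + 7: acc != -2
Then branch requires acc != -2; else branch requires ((3*acc <= -4 <==> acc <= 1) ==> ((acc + z > 13 ==> acc != -2) && ((!(acc + z > 13)) ==> acc != -2))) && ((!(3*acc <= -4 <==> acc <= 1)) ==> ((acc + z > 13 ==> acc != -2) && ((!(acc + z > 13)) ==> acc != -2))).
Before the if: (z == 16 ==> acc != -2) && ((!(z == 16)) ==> (((3*acc <= -4 <==> acc <= 1) ==> ((acc + z > 13 ==> acc != -2) && ((!(acc + z > 13)) ==> acc != -2))) && ((!(3*acc <= -4 <==> acc <= 1)) ==> ((acc + z > 13 ==> acc != -2) && ((!(acc + z > 13)) ==> acc != -2)))))
Before acc := 3*tot + z - 2: (z == 16 ==> 3*tot + z != 0) && ((!(z == 16)) ==> (((9*tot + 3*z <= 2 <==> 3*tot + z <= 3) ==> ((3*tot + 2*z > 15 ==> 3*tot + z != 0) && ((!(3*tot + 2*z > 15)) ==> 3*tot + z != 0))) && ((!(9*tot + 3*z <= 2 <==> 3*tot + z <= 3)) ==> ((3*tot + 2*z > 15 ==> 3*tot + z != 0) && ((!(3*tot + 2*z > 15)) ==> 3*tot + z != 0)))))
Before skip: (z == 16 ==> 3*tot + z != 0) && ((!(z == 16)) ==> (((9*tot + 3*z <= 2 <==> 3*tot + z <= 3) ==> ((3*tot + 2*z > 15 ==> 3*tot + z != 0) && ((!(3*tot + 2*z > 15)) ==> 3*tot + z != 0))) && ((!(9*tot + 3*z <= 2 <==> 3*tot + z <= 3)) ==> ((3*tot + 2*z > 15 ==> 3*tot + z != 0) && ((!(3*tot + 2*z > 15)) ==> 3*tot + z != 0)))))
Before skip: (z == 16 ==> 3*tot + z != 0) && ((!(z == 16)) ==> (((9*tot + 3*z <= 2 <==> 3*tot + z <= 3) ==> ((3*tot + 2*z > 15 ==> 3*tot + z != 0) && ((!(3*tot + 2*z > 15)) ==> 3*tot + z != 0))) && ((!(9*tot + 3*z <= 2 <==> 3*tot + z <= 3)) ==> ((3*tot + 2*z > 15 ==> 3*tot + z != 0) && ((!(3*tot + 2*z > 15)) ==> 3*tot + z != 0)))))
The weakest precondition is (z == 16 ==> 3*tot + z != 0) && ((!(z == 16)) ==> (((9*tot + 3*z <= 2 <==> 3*tot + z <= 3) ==> ((3*tot + 2*z > 15 ==> 3*tot + z != 0) && ((!(3*tot + 2*z > 15)) ==> 3*tot + z != 0))) && ((!(9*tot + 3*z <= 2 <==> 3*tot + z <= 3)) ==> ((3*tot + 2*z > 15 ==> 3*tot + z != 0) && ((!(3*tot + 2*z > 15)) ==> 3*tot + z != 0))))).
Check whether ((9*tot <= -1 <==> 3*tot <= 2) ==> ((3*tot > 13 ==> 3*tot != -1) && ((!(3*tot > 13)) ==> 3*tot != -1))) && ((!(9*tot <= -1 <==> 3*tot <= 2)) ==> ((3*tot > 13 ==> 3*tot != -1) && ((!(3*tot > 13)) ==> 3*tot != -1))) && z == -3 implies it.
Countermodel: at the initial state tot = 1, z = -3, the precondition holds but the weakest precondition fails.
Answer: invalid


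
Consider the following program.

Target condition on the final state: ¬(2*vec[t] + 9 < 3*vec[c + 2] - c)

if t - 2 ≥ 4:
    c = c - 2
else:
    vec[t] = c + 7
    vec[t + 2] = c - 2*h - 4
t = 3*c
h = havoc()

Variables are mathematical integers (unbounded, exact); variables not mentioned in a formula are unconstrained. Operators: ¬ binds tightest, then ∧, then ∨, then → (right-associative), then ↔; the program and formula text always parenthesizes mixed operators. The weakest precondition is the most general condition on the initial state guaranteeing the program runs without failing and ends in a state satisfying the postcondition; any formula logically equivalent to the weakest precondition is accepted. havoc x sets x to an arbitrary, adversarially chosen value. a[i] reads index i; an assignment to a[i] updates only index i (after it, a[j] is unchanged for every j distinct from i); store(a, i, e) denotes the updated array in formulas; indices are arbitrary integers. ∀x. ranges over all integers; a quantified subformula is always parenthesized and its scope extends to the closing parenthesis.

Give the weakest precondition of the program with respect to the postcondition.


Working backward. After the program, the postcondition ¬(2*vec[t] + 9 < 3*vec[c + 2] - c) must hold; in canonical form it is ¬(2*vec[t] + c < 3*vec[c + 2] - 9).
Before havoc h: ¬(2*vec[t] + c < 3*vec[c + 2] - 9)
Before t := 3*c: ¬(2*vec[3*c] + c < 3*vec[c + 2] - 9)
Then branch requires ¬(2*vec[3*c - 6] + c < 3*vec[c] - 7); else branch requires ¬(2*store(store(vec, t, c + 7), t + 2, c - 2*h - 4)[3*c] + c < 3*store(store(vec, t, c + 7), t + 2, c - 2*h - 4)[c + 2] - 9).
Before the if: (t ≥ 6 → (¬(2*vec[3*c - 6] + c < 3*vec[c] - 7))) ∧ ((¬(t ≥ 6)) → (¬(2*store(store(vec, t, c + 7), t + 2, c - 2*h - 4)[3*c] + c < 3*store(store(vec, t, c + 7), t + 2, c - 2*h - 4)[c + 2] - 9)))
Answer: WP = (t ≥ 6 → (¬(2*vec[3*c - 6] + c < 3*vec[c] - 7))) ∧ ((¬(t ≥ 6)) → (¬(2*store(store(vec, t, c + 7), t + 2, c - 2*h - 4)[3*c] + c < 3*store(store(vec, t, c + 7), t + 2, c - 2*h - 4)[c + 2] - 9)))


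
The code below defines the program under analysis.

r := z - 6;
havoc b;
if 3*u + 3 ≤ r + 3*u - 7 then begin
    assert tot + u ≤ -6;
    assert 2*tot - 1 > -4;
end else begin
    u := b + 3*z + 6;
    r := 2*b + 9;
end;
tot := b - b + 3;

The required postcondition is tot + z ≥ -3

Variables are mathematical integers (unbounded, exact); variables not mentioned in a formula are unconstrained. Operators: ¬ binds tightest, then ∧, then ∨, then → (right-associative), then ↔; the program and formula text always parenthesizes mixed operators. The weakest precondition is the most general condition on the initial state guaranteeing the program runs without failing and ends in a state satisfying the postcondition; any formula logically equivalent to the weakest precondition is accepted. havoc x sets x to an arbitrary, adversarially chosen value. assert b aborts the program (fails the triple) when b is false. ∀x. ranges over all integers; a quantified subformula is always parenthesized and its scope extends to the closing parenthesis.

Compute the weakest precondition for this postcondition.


Working backward. After the program, tot + z ≥ -3 must hold.
Before tot := b - b + 3: z ≥ -6
Then branch requires tot + u ≤ -6 ∧ 2*tot > -3 ∧ z ≥ -6; else branch requires z ≥ -6.
Before the if: (r ≥ 10 → (tot + u ≤ -6 ∧ 2*tot > -3 ∧ z ≥ -6)) ∧ ((¬(r ≥ 10)) → z ≥ -6)
Before havoc b: (r ≥ 10 → (tot + u ≤ -6 ∧ 2*tot > -3 ∧ z ≥ -6)) ∧ ((¬(r ≥ 10)) → z ≥ -6)
Before r := z - 6: (z ≥ 16 → (tot + u ≤ -6 ∧ 2*tot > -3 ∧ z ≥ -6)) ∧ ((¬(z ≥ 16)) → z ≥ -6)
Answer: WP = (z ≥ 16 → (tot + u ≤ -6 ∧ 2*tot > -3 ∧ z ≥ -6)) ∧ ((¬(z ≥ 16)) → z ≥ -6)


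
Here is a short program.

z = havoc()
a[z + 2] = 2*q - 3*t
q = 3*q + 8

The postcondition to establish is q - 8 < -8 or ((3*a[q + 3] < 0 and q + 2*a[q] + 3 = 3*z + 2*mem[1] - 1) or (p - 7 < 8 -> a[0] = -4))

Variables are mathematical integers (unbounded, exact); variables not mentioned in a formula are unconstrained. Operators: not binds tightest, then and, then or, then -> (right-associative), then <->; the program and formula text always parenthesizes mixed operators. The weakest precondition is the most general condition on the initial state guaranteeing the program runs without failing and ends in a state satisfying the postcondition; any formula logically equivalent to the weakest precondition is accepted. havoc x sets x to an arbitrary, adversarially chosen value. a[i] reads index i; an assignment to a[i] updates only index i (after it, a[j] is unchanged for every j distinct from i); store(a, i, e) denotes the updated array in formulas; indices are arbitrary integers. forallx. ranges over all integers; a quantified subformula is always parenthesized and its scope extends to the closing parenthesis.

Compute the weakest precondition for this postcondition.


Working backward. After the program, the postcondition q - 8 < -8 or ((3*a[q + 3] < 0 and q + 2*a[q] + 3 = 3*z + 2*mem[1] - 1) or (p - 7 < 8 -> a[0] = -4)) must hold; in canonical form it is q < 0 or (3*a[q + 3] < 0 and 2*a[q] + q = 2*mem[1] + 3*z - 4) or (p < 15 -> a[0] = -4).
Before q := 3*q + 8: 3*q < -8 or (3*a[3*q + 11] < 0 and 2*a[3*q + 8] + 3*q = 2*mem[1] + 3*z - 12) or (p < 15 -> a[0] = -4)
Before a[z + 2] := 2*q - 3*t: 3*q < -8 or (3*store(a, z + 2, 2*q - 3*t)[3*q + 11] < 0 and 2*store(a, z + 2, 2*q - 3*t)[3*q + 8] + 3*q = 2*mem[1] + 3*z - 12) or (p < 15 -> store(a, z + 2, 2*q - 3*t)[0] = -4)
Before havoc z: forall z_1. (3*q < -8 or (3*store(a, z_1 + 2, 2*q - 3*t)[3*q + 11] < 0 and 2*store(a, z_1 + 2, 2*q - 3*t)[3*q + 8] + 3*q = 2*mem[1] + 3*z_1 - 12) or (p < 15 -> store(a, z_1 + 2, 2*q - 3*t)[0] = -4))
Answer: WP = forall z_1. (3*q < -8 or (3*store(a, z_1 + 2, 2*q - 3*t)[3*q + 11] < 0 and 2*store(a, z_1 + 2, 2*q - 3*t)[3*q + 8] + 3*q = 2*mem[1] + 3*z_1 - 12) or (p < 15 -> store(a, z_1 + 2, 2*q - 3*t)[0] = -4))


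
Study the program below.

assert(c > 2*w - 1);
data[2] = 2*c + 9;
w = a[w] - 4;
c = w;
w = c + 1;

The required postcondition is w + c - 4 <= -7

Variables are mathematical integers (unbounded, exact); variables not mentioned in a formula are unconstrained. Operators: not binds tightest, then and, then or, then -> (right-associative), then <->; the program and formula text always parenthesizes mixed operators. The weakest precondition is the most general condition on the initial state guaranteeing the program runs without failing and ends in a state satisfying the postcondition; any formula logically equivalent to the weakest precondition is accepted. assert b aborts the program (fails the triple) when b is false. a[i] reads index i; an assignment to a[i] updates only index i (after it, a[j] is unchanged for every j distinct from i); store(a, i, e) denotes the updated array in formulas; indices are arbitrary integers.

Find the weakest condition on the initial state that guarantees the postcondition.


Working backward. After the program, the postcondition w + c - 4 <= -7 must hold; in canonical form it is c + w <= -3.
Before w := c + 1: 2*c <= -4
Before c := w: 2*w <= -4
Before w := a[w] - 4: 2*a[w] <= 4
Before data[2] := 2*c + 9: 2*a[w] <= 4
Before assert c > 2*w - 1: c > 2*w - 1 and 2*a[w] <= 4
Answer: WP = c > 2*w - 1 and 2*a[w] <= 4


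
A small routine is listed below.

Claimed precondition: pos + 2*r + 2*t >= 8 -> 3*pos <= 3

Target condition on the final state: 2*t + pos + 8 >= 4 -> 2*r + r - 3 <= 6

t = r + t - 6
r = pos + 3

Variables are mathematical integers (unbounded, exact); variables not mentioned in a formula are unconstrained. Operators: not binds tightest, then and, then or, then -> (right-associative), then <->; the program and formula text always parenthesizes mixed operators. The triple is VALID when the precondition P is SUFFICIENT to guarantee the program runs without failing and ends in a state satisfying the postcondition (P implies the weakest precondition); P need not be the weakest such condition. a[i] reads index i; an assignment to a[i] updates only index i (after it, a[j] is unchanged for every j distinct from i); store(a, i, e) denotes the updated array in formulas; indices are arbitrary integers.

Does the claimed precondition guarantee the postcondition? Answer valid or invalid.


Working backward. After the program, the postcondition 2*t + pos + 8 >= 4 -> 2*r + r - 3 <= 6 must hold; in canonical form it is pos + 2*t >= -4 -> 3*r <= 9.
Before r := pos + 3: pos + 2*t >= -4 -> 3*pos <= 0
Before t := r + t - 6: pos + 2*r + 2*t >= 8 -> 3*pos <= 0
The weakest precondition is pos + 2*r + 2*t >= 8 -> 3*pos <= 0.
Check whether pos + 2*r + 2*t >= 8 -> 3*pos <= 3 implies it.
Countermodel: at the initial state pos = 1, r = 4, t = 0, the precondition holds but the weakest precondition fails.
Answer: invalid


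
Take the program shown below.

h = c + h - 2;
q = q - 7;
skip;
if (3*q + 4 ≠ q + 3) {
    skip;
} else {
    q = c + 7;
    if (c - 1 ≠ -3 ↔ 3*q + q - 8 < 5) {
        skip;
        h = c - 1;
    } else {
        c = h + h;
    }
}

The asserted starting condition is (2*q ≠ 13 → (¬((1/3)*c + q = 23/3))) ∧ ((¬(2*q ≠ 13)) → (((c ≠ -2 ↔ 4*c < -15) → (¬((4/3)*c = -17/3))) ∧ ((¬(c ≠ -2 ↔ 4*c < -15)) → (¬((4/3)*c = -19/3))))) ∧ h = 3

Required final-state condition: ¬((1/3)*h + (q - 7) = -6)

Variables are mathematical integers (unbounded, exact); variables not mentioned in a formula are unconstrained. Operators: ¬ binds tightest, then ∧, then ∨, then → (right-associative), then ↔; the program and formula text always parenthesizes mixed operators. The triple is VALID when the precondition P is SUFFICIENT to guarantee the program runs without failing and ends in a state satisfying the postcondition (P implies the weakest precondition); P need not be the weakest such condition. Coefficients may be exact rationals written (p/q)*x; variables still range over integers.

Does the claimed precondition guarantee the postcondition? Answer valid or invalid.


Working backward. After the program, the postcondition ¬((1/3)*h + (q - 7) = -6) must hold; in canonical form it is ¬((1/3)*h + q = 1).
Then branch requires ¬((1/3)*h + q = 1); else branch requires ((c ≠ -2 ↔ 4*c < -15) → (¬((4/3)*c = -17/3))) ∧ ((¬(c ≠ -2 ↔ 4*c < -15)) → (¬(c + (1/3)*h = -6))).
Before the if: (2*q ≠ -1 → (¬((1/3)*h + q = 1))) ∧ ((¬(2*q ≠ -1)) → (((c ≠ -2 ↔ 4*c < -15) → (¬((4/3)*c = -17/3))) ∧ ((¬(c ≠ -2 ↔ 4*c < -15)) → (¬(c + (1/3)*h = -6)))))
Before skip: (2*q ≠ -1 → (¬((1/3)*h + q = 1))) ∧ ((¬(2*q ≠ -1)) → (((c ≠ -2 ↔ 4*c < -15) → (¬((4/3)*c = -17/3))) ∧ ((¬(c ≠ -2 ↔ 4*c < -15)) → (¬(c + (1/3)*h = -6)))))
Before q := q - 7: (2*q ≠ 13 → (¬((1/3)*h + q = 8))) ∧ ((¬(2*q ≠ 13)) → (((c ≠ -2 ↔ 4*c < -15) → (¬((4/3)*c = -17/3))) ∧ ((¬(c ≠ -2 ↔ 4*c < -15)) → (¬(c + (1/3)*h = -6)))))
Before h := c + h - 2: (2*q ≠ 13 → (¬((1/3)*c + (1/3)*h + q = 26/3))) ∧ ((¬(2*q ≠ 13)) → (((c ≠ -2 ↔ 4*c < -15) → (¬((4/3)*c = -17/3))) ∧ ((¬(c ≠ -2 ↔ 4*c < -15)) → (¬((4/3)*c + (1/3)*h = -16/3)))))
The weakest precondition is (2*q ≠ 13 → (¬((1/3)*c + (1/3)*h + q = 26/3))) ∧ ((¬(2*q ≠ 13)) → (((c ≠ -2 ↔ 4*c < -15) → (¬((4/3)*c = -17/3))) ∧ ((¬(c ≠ -2 ↔ 4*c < -15)) → (¬((4/3)*c + (1/3)*h = -16/3))))).
Check whether (2*q ≠ 13 → (¬((1/3)*c + q = 23/3))) ∧ ((¬(2*q ≠ 13)) → (((c ≠ -2 ↔ 4*c < -15) → (¬((4/3)*c = -17/3))) ∧ ((¬(c ≠ -2 ↔ 4*c < -15)) → (¬((4/3)*c = -19/3))))) ∧ h = 3 implies it.
Every state satisfying the precondition satisfies the weakest precondition: the implication holds.
Answer: valid


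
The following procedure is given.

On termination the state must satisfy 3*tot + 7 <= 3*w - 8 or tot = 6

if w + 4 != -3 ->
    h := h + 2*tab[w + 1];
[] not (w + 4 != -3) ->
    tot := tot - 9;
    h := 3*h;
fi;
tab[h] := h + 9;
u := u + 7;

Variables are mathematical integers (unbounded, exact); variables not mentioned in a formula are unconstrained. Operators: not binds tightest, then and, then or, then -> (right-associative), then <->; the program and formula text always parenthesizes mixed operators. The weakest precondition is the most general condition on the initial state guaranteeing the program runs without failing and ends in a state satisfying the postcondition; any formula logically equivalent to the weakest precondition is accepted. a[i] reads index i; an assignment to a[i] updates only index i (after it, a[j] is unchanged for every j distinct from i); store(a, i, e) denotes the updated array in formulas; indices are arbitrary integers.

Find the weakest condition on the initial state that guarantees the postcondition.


Working backward. After the program, the postcondition 3*tot + 7 <= 3*w - 8 or tot = 6 must hold; in canonical form it is 3*tot <= 3*w - 15 or tot = 6.
Before u := u + 7: 3*tot <= 3*w - 15 or tot = 6
Before tab[h] := h + 9: 3*tot <= 3*w - 15 or tot = 6
Then branch requires 3*tot <= 3*w - 15 or tot = 6; else branch requires 3*tot <= 3*w + 12 or tot = 15.
Before the if: (w != -7 -> (3*tot <= 3*w - 15 or tot = 6)) and ((not (w != -7)) -> (3*tot <= 3*w + 12 or tot = 15))
Answer: WP = (w != -7 -> (3*tot <= 3*w - 15 or tot = 6)) and ((not (w != -7)) -> (3*tot <= 3*w + 12 or tot = 15))


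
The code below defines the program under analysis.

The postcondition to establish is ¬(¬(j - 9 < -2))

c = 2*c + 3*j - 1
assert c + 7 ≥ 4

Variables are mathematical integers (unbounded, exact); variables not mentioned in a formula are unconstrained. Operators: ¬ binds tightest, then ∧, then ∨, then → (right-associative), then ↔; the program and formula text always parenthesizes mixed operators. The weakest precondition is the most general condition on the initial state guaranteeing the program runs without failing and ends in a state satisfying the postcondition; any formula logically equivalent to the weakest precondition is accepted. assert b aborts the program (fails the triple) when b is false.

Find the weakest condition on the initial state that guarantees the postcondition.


Working backward. After the program, the postcondition ¬(¬(j - 9 < -2)) must hold; in canonical form it is j < 7.
Before assert c + 7 ≥ 4: c ≥ -3 ∧ j < 7
Before c := 2*c + 3*j - 1: 2*c + 3*j ≥ -2 ∧ j < 7
Answer: WP = 2*c + 3*j ≥ -2 ∧ j < 7


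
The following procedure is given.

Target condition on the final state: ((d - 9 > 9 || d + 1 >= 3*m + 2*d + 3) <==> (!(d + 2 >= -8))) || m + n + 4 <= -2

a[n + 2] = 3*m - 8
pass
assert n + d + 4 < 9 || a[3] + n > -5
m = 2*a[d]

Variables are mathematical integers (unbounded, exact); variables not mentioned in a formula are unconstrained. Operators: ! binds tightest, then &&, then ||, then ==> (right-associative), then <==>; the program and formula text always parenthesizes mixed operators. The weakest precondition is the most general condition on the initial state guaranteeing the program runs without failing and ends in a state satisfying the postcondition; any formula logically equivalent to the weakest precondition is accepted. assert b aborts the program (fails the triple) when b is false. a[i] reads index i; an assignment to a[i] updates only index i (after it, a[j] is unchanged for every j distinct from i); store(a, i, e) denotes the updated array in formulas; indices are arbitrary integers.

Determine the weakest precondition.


Working backward. After the program, the postcondition ((d - 9 > 9 || d + 1 >= 3*m + 2*d + 3) <==> (!(d + 2 >= -8))) || m + n + 4 <= -2 must hold; in canonical form it is ((d > 18 || d + 3*m <= -2) <==> (!(d >= -10))) || m + n <= -6.
Before m := 2*a[d]: ((d > 18 || 6*a[d] + d <= -2) <==> (!(d >= -10))) || 2*a[d] + n <= -6
Before assert n + d + 4 < 9 || a[3] + n > -5: (d + n < 5 || a[3] + n > -5) && (((d > 18 || 6*a[d] + d <= -2) <==> (!(d >= -10))) || 2*a[d] + n <= -6)
Before skip: (d + n < 5 || a[3] + n > -5) && (((d > 18 || 6*a[d] + d <= -2) <==> (!(d >= -10))) || 2*a[d] + n <= -6)
Before a[n + 2] := 3*m - 8: (d + n < 5 || store(a, n + 2, 3*m - 8)[3] + n > -5) && (((d > 18 || 6*store(a, n + 2, 3*m - 8)[d] + d <= -2) <==> (!(d >= -10))) || 2*store(a, n + 2, 3*m - 8)[d] + n <= -6)
Answer: WP = (d + n < 5 || store(a, n + 2, 3*m - 8)[3] + n > -5) && (((d > 18 || 6*store(a, n + 2, 3*m - 8)[d] + d <= -2) <==> (!(d >= -10))) || 2*store(a, n + 2, 3*m - 8)[d] + n <= -6)


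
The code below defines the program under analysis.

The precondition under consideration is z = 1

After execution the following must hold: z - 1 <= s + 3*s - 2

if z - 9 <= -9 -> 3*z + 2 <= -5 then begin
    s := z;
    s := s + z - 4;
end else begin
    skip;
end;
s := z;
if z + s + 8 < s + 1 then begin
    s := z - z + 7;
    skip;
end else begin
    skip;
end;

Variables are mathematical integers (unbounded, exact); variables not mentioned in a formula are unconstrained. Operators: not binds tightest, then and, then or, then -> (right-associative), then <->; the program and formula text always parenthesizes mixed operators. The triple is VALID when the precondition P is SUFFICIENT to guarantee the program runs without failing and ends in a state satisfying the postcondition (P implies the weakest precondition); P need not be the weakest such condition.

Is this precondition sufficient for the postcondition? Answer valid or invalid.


Working backward. After the program, the postcondition z - 1 <= s + 3*s - 2 must hold; in canonical form it is z <= 4*s - 1.
Then branch requires z <= 27; else branch requires z <= 4*s - 1.
Before the if: (z < -7 -> z <= 27) and ((not (z < -7)) -> z <= 4*s - 1)
Before s := z: (z < -7 -> z <= 27) and ((not (z < -7)) -> 3*z >= 1)
Then branch requires (z < -7 -> z <= 27) and ((not (z < -7)) -> 3*z >= 1); else branch requires (z < -7 -> z <= 27) and ((not (z < -7)) -> 3*z >= 1).
Before the if: ((z <= 0 -> 3*z <= -7) -> ((z < -7 -> z <= 27) and ((not (z < -7)) -> 3*z >= 1))) and ((not (z <= 0 -> 3*z <= -7)) -> ((z < -7 -> z <= 27) and ((not (z < -7)) -> 3*z >= 1)))
The weakest precondition is ((z <= 0 -> 3*z <= -7) -> ((z < -7 -> z <= 27) and ((not (z < -7)) -> 3*z >= 1))) and ((not (z <= 0 -> 3*z <= -7)) -> ((z < -7 -> z <= 27) and ((not (z < -7)) -> 3*z >= 1))).
Check whether z = 1 implies it.
Every state satisfying the precondition satisfies the weakest precondition: the implication holds.
Answer: valid


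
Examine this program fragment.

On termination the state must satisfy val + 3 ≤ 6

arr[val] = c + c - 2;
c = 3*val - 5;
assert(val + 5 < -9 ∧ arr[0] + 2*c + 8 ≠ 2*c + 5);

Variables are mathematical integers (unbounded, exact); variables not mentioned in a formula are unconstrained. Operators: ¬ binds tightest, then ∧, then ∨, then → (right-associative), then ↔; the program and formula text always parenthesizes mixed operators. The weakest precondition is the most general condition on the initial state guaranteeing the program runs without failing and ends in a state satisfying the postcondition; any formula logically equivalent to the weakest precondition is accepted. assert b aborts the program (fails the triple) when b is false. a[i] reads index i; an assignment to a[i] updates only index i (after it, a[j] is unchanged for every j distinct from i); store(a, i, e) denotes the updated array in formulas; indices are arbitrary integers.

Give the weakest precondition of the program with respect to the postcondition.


Working backward. After the program, the postcondition val + 3 ≤ 6 must hold; in canonical form it is val ≤ 3.
Before assert val + 5 < -9 ∧ arr[0] + 2*c + 8 ≠ 2*c + 5: val < -14 ∧ arr[0] ≠ -3 ∧ val ≤ 3
Before c := 3*val - 5: val < -14 ∧ arr[0] ≠ -3 ∧ val ≤ 3
Before arr[val] := c + c - 2: val < -14 ∧ store(arr, val, 2*c - 2)[0] ≠ -3 ∧ val ≤ 3
Answer: WP = val < -14 ∧ store(arr, val, 2*c - 2)[0] ≠ -3 ∧ val ≤ 3


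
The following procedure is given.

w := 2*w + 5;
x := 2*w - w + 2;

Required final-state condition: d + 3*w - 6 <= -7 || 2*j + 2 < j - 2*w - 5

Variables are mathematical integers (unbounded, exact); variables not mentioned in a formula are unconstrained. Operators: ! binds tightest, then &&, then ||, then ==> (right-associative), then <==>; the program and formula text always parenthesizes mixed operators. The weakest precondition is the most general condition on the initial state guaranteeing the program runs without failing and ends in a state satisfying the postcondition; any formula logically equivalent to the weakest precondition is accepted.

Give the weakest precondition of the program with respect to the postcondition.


Working backward. After the program, the postcondition d + 3*w - 6 <= -7 || 2*j + 2 < j - 2*w - 5 must hold; in canonical form it is d + 3*w <= -1 || j + 2*w < -7.
Before x := 2*w - w + 2: d + 3*w <= -1 || j + 2*w < -7
Before w := 2*w + 5: d + 6*w <= -16 || j + 4*w < -17
Answer: WP = d + 6*w <= -16 || j + 4*w < -17


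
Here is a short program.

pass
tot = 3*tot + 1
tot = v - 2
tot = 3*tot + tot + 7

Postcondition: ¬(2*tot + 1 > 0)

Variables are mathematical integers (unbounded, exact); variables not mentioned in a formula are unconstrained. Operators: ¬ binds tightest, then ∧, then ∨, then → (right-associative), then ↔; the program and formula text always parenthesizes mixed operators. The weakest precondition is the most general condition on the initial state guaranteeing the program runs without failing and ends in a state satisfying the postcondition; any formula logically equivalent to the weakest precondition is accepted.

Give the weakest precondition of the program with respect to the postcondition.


Working backward. After the program, the postcondition ¬(2*tot + 1 > 0) must hold; in canonical form it is ¬(2*tot > -1).
Before tot := 3*tot + tot + 7: ¬(8*tot > -15)
Before tot := v - 2: ¬(8*v > 1)
Before tot := 3*tot + 1: ¬(8*v > 1)
Before skip: ¬(8*v > 1)
Answer: WP = ¬(8*v > 1)


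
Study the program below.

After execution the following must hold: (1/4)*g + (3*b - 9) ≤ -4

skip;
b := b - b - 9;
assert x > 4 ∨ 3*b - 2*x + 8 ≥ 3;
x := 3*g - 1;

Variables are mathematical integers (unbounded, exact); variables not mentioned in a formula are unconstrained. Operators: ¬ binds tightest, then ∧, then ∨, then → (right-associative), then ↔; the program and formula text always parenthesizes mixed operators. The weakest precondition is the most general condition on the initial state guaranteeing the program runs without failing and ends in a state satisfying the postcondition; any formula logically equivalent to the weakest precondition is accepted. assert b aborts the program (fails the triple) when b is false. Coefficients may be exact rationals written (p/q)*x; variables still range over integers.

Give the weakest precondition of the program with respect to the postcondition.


Working backward. After the program, the postcondition (1/4)*g + (3*b - 9) ≤ -4 must hold; in canonical form it is 3*b + (1/4)*g ≤ 5.
Before x := 3*g - 1: 3*b + (1/4)*g ≤ 5
Before assert x > 4 ∨ 3*b - 2*x + 8 ≥ 3: (x > 4 ∨ 3*b ≥ 2*x - 5) ∧ 3*b + (1/4)*g ≤ 5
Before b := b - b - 9: (x > 4 ∨ 2*x ≤ -22) ∧ (1/4)*g ≤ 32
Before skip: (x > 4 ∨ 2*x ≤ -22) ∧ (1/4)*g ≤ 32
Answer: WP = (x > 4 ∨ 2*x ≤ -22) ∧ (1/4)*g ≤ 32


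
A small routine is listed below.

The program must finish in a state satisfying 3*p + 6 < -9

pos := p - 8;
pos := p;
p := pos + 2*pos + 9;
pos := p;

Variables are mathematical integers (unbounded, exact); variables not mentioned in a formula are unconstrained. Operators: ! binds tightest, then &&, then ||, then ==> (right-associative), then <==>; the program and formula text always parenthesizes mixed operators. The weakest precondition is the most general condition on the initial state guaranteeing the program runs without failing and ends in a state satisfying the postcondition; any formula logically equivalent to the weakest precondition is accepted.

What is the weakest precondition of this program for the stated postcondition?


Working backward. After the program, the postcondition 3*p + 6 < -9 must hold; in canonical form it is 3*p < -15.
Before pos := p: 3*p < -15
Before p := pos + 2*pos + 9: 9*pos < -42
Before pos := p: 9*p < -42
Before pos := p - 8: 9*p < -42
Answer: WP = 9*p < -42


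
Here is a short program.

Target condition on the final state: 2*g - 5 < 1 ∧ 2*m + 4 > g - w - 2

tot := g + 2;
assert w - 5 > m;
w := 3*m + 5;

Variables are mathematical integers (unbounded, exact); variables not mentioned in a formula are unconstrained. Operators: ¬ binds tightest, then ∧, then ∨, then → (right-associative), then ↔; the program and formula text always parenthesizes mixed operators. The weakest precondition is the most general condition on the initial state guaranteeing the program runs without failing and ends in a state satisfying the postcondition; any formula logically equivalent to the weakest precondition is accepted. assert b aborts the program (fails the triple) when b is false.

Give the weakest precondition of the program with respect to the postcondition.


Working backward. After the program, the postcondition 2*g - 5 < 1 ∧ 2*m + 4 > g - w - 2 must hold; in canonical form it is 2*g < 6 ∧ 2*m + w > g - 6.
Before w := 3*m + 5: 2*g < 6 ∧ 5*m > g - 11
Before assert w - 5 > m: w > m + 5 ∧ 2*g < 6 ∧ 5*m > g - 11
Before tot := g + 2: w > m + 5 ∧ 2*g < 6 ∧ 5*m > g - 11
Answer: WP = w > m + 5 ∧ 2*g < 6 ∧ 5*m > g - 11


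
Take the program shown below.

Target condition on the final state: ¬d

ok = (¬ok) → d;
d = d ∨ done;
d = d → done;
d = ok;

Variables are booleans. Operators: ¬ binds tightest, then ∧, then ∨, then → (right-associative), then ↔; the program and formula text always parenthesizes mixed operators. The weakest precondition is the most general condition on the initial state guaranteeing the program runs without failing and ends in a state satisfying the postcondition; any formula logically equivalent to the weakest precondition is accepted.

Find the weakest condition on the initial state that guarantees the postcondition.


Working backward. After the program, ¬d must hold.
Before d := ok: ¬ok
Before d := d → done: ¬ok
Before d := d ∨ done: ¬ok
Before ok := (¬ok) → d: ¬((¬ok) → d)
Answer: WP = ¬((¬ok) → d)


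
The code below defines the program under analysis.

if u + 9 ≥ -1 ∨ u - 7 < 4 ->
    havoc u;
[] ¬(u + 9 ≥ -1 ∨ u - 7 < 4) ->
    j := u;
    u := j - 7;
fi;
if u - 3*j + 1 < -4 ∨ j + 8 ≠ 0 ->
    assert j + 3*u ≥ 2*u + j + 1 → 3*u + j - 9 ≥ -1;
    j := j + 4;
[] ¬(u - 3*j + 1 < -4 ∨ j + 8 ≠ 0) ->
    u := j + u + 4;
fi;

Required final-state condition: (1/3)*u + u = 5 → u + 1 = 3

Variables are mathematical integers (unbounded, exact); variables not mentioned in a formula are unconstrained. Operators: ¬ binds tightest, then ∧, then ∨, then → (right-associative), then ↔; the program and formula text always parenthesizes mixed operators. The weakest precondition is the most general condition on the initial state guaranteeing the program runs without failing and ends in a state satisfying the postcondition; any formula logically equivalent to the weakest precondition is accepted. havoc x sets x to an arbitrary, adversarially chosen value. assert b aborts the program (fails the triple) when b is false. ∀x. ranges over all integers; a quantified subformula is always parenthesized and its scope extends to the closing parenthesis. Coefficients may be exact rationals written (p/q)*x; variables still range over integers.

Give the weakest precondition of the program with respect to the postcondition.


Working backward. After the program, the postcondition (1/3)*u + u = 5 → u + 1 = 3 must hold; in canonical form it is (4/3)*u = 5 → u = 2.
Then branch requires (u ≥ 1 → j + 3*u ≥ 8) ∧ ((4/3)*u = 5 → u = 2); else branch requires (4/3)*j + (4/3)*u = -1/3 → j + u = -2.
Before the if: ((u < 3*j - 5 ∨ j ≠ -8) → ((u ≥ 1 → j + 3*u ≥ 8) ∧ ((4/3)*u = 5 → u = 2))) ∧ ((¬(u < 3*j - 5 ∨ j ≠ -8)) → ((4/3)*j + (4/3)*u = -1/3 → j + u = -2))
Then branch requires ∀u_1. (((u_1 < 3*j - 5 ∨ j ≠ -8) → ((u_1 ≥ 1 → j + 3*u_1 ≥ 8) ∧ ((4/3)*u_1 = 5 → u_1 = 2))) ∧ ((¬(u_1 < 3*j - 5 ∨ j ≠ -8)) → ((4/3)*j + (4/3)*u_1 = -1/3 → j + u_1 = -2))); else branch requires ((2*u > -2 ∨ u ≠ -8) → ((u ≥ 8 → 4*u ≥ 29) ∧ ((4/3)*u = 43/3 → u = 9))) ∧ ((¬(2*u > -2 ∨ u ≠ -8)) → ((8/3)*u = 9 → 2*u = 5)).
Before the if: ((u ≥ -10 ∨ u < 11) → (∀u_1. (((u_1 < 3*j - 5 ∨ j ≠ -8) → ((u_1 ≥ 1 → j + 3*u_1 ≥ 8) ∧ ((4/3)*u_1 = 5 → u_1 = 2))) ∧ ((¬(u_1 < 3*j - 5 ∨ j ≠ -8)) → ((4/3)*j + (4/3)*u_1 = -1/3 → j + u_1 = -2))))) ∧ ((¬(u ≥ -10 ∨ u < 11)) → (((2*u > -2 ∨ u ≠ -8) → ((u ≥ 8 → 4*u ≥ 29) ∧ ((4/3)*u = 43/3 → u = 9))) ∧ ((¬(2*u > -2 ∨ u ≠ -8)) → ((8/3)*u = 9 → 2*u = 5))))
Answer: WP = ((u ≥ -10 ∨ u < 11) → (∀u_1. (((u_1 < 3*j - 5 ∨ j ≠ -8) → ((u_1 ≥ 1 → j + 3*u_1 ≥ 8) ∧ ((4/3)*u_1 = 5 → u_1 = 2))) ∧ ((¬(u_1 < 3*j - 5 ∨ j ≠ -8)) → ((4/3)*j + (4/3)*u_1 = -1/3 → j + u_1 = -2))))) ∧ ((¬(u ≥ -10 ∨ u < 11)) → (((2*u > -2 ∨ u ≠ -8) → ((u ≥ 8 → 4*u ≥ 29) ∧ ((4/3)*u = 43/3 → u = 9))) ∧ ((¬(2*u > -2 ∨ u ≠ -8)) → ((8/3)*u = 9 → 2*u = 5))))


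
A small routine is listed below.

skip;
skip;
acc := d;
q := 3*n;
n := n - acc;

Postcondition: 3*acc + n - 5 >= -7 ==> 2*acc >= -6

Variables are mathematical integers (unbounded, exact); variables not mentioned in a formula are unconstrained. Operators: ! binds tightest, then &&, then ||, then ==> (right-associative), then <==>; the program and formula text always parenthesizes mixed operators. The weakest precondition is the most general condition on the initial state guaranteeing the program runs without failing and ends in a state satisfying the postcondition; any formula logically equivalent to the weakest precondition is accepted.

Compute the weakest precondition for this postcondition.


Working backward. After the program, the postcondition 3*acc + n - 5 >= -7 ==> 2*acc >= -6 must hold; in canonical form it is 3*acc + n >= -2 ==> 2*acc >= -6.
Before n := n - acc: 2*acc + n >= -2 ==> 2*acc >= -6
Before q := 3*n: 2*acc + n >= -2 ==> 2*acc >= -6
Before acc := d: 2*d + n >= -2 ==> 2*d >= -6
Before skip: 2*d + n >= -2 ==> 2*d >= -6
Before skip: 2*d + n >= -2 ==> 2*d >= -6
Answer: WP = 2*d + n >= -2 ==> 2*d >= -6


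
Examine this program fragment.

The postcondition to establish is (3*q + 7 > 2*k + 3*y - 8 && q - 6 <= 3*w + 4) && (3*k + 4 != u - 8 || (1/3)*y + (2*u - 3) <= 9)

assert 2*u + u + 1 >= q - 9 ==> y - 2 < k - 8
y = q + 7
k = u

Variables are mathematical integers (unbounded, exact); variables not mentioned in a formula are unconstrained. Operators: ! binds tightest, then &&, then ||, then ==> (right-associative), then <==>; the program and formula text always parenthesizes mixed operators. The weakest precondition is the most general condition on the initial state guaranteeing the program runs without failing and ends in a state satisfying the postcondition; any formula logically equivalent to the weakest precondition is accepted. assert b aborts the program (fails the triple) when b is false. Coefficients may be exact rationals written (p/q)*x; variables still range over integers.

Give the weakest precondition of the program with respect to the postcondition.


Working backward. After the program, the postcondition (3*q + 7 > 2*k + 3*y - 8 && q - 6 <= 3*w + 4) && (3*k + 4 != u - 8 || (1/3)*y + (2*u - 3) <= 9) must hold; in canonical form it is 3*q > 2*k + 3*y - 15 && q <= 3*w + 10 && (3*k != u - 12 || 2*u + (1/3)*y <= 12).
Before k := u: 3*q > 2*u + 3*y - 15 && q <= 3*w + 10 && (2*u != -12 || 2*u + (1/3)*y <= 12)
Before y := q + 7: 2*u < -6 && q <= 3*w + 10 && (2*u != -12 || (1/3)*q + 2*u <= 29/3)
Before assert 2*u + u + 1 >= q - 9 ==> y - 2 < k - 8: (3*u >= q - 10 ==> y < k - 6) && 2*u < -6 && q <= 3*w + 10 && (2*u != -12 || (1/3)*q + 2*u <= 29/3)
Answer: WP = (3*u >= q - 10 ==> y < k - 6) && 2*u < -6 && q <= 3*w + 10 && (2*u != -12 || (1/3)*q + 2*u <= 29/3)


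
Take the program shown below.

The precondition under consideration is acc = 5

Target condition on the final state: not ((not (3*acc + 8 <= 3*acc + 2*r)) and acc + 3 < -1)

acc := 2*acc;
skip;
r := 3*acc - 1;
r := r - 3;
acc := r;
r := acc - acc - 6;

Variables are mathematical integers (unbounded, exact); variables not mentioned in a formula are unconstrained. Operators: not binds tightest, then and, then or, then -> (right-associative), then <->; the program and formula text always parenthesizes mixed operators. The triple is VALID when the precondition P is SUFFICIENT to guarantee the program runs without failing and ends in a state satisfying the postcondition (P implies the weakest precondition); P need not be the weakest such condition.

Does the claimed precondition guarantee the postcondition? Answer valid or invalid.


Working backward. After the program, the postcondition not ((not (3*acc + 8 <= 3*acc + 2*r)) and acc + 3 < -1) must hold; in canonical form it is not ((not (2*r >= 8)) and acc < -4).
Before r := acc - acc - 6: not (acc < -4)
Before acc := r: not (r < -4)
Before r := r - 3: not (r < -1)
Before r := 3*acc - 1: not (3*acc < 0)
Before skip: not (3*acc < 0)
Before acc := 2*acc: not (6*acc < 0)
The weakest precondition is not (6*acc < 0).
Check whether acc = 5 implies it.
Every state satisfying the precondition satisfies the weakest precondition: the implication holds.
Answer: valid


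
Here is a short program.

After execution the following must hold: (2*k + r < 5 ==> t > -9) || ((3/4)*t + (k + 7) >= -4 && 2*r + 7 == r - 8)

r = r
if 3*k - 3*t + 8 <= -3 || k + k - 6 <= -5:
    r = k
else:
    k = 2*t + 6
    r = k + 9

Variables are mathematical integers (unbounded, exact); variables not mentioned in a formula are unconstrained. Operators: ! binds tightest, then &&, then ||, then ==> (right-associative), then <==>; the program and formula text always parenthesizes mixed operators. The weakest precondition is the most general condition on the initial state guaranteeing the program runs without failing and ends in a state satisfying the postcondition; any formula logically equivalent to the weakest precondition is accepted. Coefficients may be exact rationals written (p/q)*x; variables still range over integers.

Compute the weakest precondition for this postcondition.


Working backward. After the program, the postcondition (2*k + r < 5 ==> t > -9) || ((3/4)*t + (k + 7) >= -4 && 2*r + 7 == r - 8) must hold; in canonical form it is (2*k + r < 5 ==> t > -9) || (k + (3/4)*t >= -11 && r == -15).
Then branch requires (3*k < 5 ==> t > -9) || (k + (3/4)*t >= -11 && k == -15); else branch requires (6*t < -22 ==> t > -9) || ((11/4)*t >= -17 && 2*t == -30).
Before the if: ((3*k <= 3*t - 11 || 2*k <= 1) ==> ((3*k < 5 ==> t > -9) || (k + (3/4)*t >= -11 && k == -15))) && ((!(3*k <= 3*t - 11 || 2*k <= 1)) ==> ((6*t < -22 ==> t > -9) || ((11/4)*t >= -17 && 2*t == -30)))
Before r := r: ((3*k <= 3*t - 11 || 2*k <= 1) ==> ((3*k < 5 ==> t > -9) || (k + (3/4)*t >= -11 && k == -15))) && ((!(3*k <= 3*t - 11 || 2*k <= 1)) ==> ((6*t < -22 ==> t > -9) || ((11/4)*t >= -17 && 2*t == -30)))
Answer: WP = ((3*k <= 3*t - 11 || 2*k <= 1) ==> ((3*k < 5 ==> t > -9) || (k + (3/4)*t >= -11 && k == -15))) && ((!(3*k <= 3*t - 11 || 2*k <= 1)) ==> ((6*t < -22 ==> t > -9) || ((11/4)*t >= -17 && 2*t == -30)))
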